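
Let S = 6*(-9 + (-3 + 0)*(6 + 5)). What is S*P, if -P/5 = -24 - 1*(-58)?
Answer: 42840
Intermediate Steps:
P = -170 (P = -5*(-24 - 1*(-58)) = -5*(-24 + 58) = -5*34 = -170)
S = -252 (S = 6*(-9 - 3*11) = 6*(-9 - 33) = 6*(-42) = -252)
S*P = -252*(-170) = 42840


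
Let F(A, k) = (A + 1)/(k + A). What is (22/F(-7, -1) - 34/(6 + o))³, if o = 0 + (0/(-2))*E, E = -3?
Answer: 357911/27 ≈ 13256.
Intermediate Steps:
F(A, k) = (1 + A)/(A + k)
o = 0 (o = 0 + (0/(-2))*(-3) = 0 + (0*(-½))*(-3) = 0 + 0*(-3) = 0 + 0 = 0)
(22/F(-7, -1) - 34/(6 + o))³ = (22/(((1 - 7)/(-7 - 1))) - 34/(6 + 0))³ = (22/((-6/(-8))) - 34/6)³ = (22/((-⅛*(-6))) - 34*⅙)³ = (22/(¾) - 17/3)³ = (22*(4/3) - 17/3)³ = (88/3 - 17/3)³ = (71/3)³ = 357911/27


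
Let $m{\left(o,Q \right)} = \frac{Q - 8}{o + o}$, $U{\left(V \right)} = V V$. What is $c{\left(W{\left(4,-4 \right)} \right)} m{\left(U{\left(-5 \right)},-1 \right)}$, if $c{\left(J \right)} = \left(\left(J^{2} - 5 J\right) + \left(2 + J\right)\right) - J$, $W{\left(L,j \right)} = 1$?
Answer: $\frac{9}{25} \approx 0.36$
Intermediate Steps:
$U{\left(V \right)} = V^{2}$
$m{\left(o,Q \right)} = \frac{-8 + Q}{2 o}$
$c{\left(J \right)} = 2 + J^{2} - 5 J$ ($c{\left(J \right)} = \left(2 + J^{2} - 4 J\right) - J = 2 + J^{2} - 5 J$)
$c{\left(W{\left(4,-4 \right)} \right)} m{\left(U{\left(-5 \right)},-1 \right)} = \left(2 + 1^{2} - 5\right) \frac{-8 - 1}{2 \left(-5\right)^{2}} = \left(2 + 1 - 5\right) \frac{1}{2} \cdot \frac{1}{25} \left(-9\right) = - 2 \cdot \frac{1}{2} \cdot \frac{1}{25} \left(-9\right) = \left(-2\right) \left(- \frac{9}{50}\right) = \frac{9}{25}$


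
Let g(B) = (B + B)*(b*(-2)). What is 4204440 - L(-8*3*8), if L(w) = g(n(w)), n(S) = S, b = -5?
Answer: 4208280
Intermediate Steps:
g(B) = 20*B (g(B) = (B + B)*(-5*(-2)) = (2*B)*10 = 20*B)
L(w) = 20*w
4204440 - L(-8*3*8) = 4204440 - 20*-8*3*8 = 4204440 - 20*(-24*8) = 4204440 - 20*(-192) = 4204440 - 1*(-3840) = 4204440 + 3840 = 4208280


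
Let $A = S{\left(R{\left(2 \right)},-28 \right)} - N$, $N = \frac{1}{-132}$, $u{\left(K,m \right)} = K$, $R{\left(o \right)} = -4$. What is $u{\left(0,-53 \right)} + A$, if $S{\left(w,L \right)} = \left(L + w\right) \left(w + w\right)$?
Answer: $\frac{33793}{132} \approx 256.01$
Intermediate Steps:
$S{\left(w,L \right)} = 2 w \left(L + w\right)$ ($S{\left(w,L \right)} = \left(L + w\right) 2 w = 2 w \left(L + w\right)$)
$N = - \frac{1}{132} \approx -0.0075758$
$A = \frac{33793}{132}$ ($A = 2 \left(-4\right) \left(-28 - 4\right) - - \frac{1}{132} = 2 \left(-4\right) \left(-32\right) + \frac{1}{132} = 256 + \frac{1}{132} = \frac{33793}{132} \approx 256.01$)
$u{\left(0,-53 \right)} + A = 0 + \frac{33793}{132} = \frac{33793}{132}$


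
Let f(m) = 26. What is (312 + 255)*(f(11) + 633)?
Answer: 373653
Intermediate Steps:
(312 + 255)*(f(11) + 633) = (312 + 255)*(26 + 633) = 567*659 = 373653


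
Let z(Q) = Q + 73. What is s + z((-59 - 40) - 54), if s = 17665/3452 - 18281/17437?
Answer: -4570483327/60192524 ≈ -75.931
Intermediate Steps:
z(Q) = 73 + Q
s = 244918593/60192524 (s = 17665*(1/3452) - 18281*1/17437 = 17665/3452 - 18281/17437 = 244918593/60192524 ≈ 4.0689)
s + z((-59 - 40) - 54) = 244918593/60192524 + (73 + ((-59 - 40) - 54)) = 244918593/60192524 + (73 + (-99 - 54)) = 244918593/60192524 + (73 - 153) = 244918593/60192524 - 80 = -4570483327/60192524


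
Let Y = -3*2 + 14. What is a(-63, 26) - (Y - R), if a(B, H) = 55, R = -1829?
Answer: -1782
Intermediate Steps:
Y = 8 (Y = -6 + 14 = 8)
a(-63, 26) - (Y - R) = 55 - (8 - 1*(-1829)) = 55 - (8 + 1829) = 55 - 1*1837 = 55 - 1837 = -1782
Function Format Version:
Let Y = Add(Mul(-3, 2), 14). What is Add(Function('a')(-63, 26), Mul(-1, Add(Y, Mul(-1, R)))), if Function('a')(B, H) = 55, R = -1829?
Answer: -1782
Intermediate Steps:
Y = 8 (Y = Add(-6, 14) = 8)
Add(Function('a')(-63, 26), Mul(-1, Add(Y, Mul(-1, R)))) = Add(55, Mul(-1, Add(8, Mul(-1, -1829)))) = Add(55, Mul(-1, Add(8, 1829))) = Add(55, Mul(-1, 1837)) = Add(55, -1837) = -1782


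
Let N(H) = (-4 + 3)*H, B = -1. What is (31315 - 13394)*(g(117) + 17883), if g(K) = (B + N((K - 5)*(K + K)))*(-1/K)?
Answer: 37965996920/117 ≈ 3.2450e+8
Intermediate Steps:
N(H) = -H
g(K) = -(-1 - 2*K*(-5 + K))/K (g(K) = (-1 - (K - 5)*(K + K))*(-1/K) = (-1 - (-5 + K)*2*K)*(-1/K) = (-1 - 2*K*(-5 + K))*(-1/K) = -(-1 - 2*K*(-5 + K))/K)
(31315 - 13394)*(g(117) + 17883) = (31315 - 13394)*((-10 + 1/117 + 2*117) + 17883) = 17921*((-10 + 1/117 + 234) + 17883) = 17921*(26209/117 + 17883) = 17921*(2118520/117) = 37965996920/117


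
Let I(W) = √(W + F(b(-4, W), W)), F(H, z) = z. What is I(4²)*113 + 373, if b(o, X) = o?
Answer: 373 + 452*√2 ≈ 1012.2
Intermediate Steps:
I(W) = √2*√W (I(W) = √(W + W) = √(2*W) = √2*√W)
I(4²)*113 + 373 = (√2*√(4²))*113 + 373 = (√2*√16)*113 + 373 = (√2*4)*113 + 373 = (4*√2)*113 + 373 = 452*√2 + 373 = 373 + 452*√2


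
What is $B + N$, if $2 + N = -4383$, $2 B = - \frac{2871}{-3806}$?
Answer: $- \frac{3034159}{692} \approx -4384.6$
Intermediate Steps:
$B = \frac{261}{692}$ ($B = \frac{\left(-2871\right) \frac{1}{-3806}}{2} = \frac{\left(-2871\right) \left(- \frac{1}{3806}\right)}{2} = \frac{1}{2} \cdot \frac{261}{346} = \frac{261}{692} \approx 0.37717$)
$N = -4385$ ($N = -2 - 4383 = -4385$)
$B + N = \frac{261}{692} - 4385 = - \frac{3034159}{692}$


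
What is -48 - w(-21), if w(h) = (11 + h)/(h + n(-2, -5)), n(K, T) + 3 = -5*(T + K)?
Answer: -518/11 ≈ -47.091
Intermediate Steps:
n(K, T) = -3 - 5*K - 5*T (n(K, T) = -3 - 5*(T + K) = -3 - 5*(K + T) = -3 + (-5*K - 5*T) = -3 - 5*K - 5*T)
w(h) = (11 + h)/(32 + h) (w(h) = (11 + h)/(h + (-3 - 5*(-2) - 5*(-5))) = (11 + h)/(h + (-3 + 10 + 25)) = (11 + h)/(h + 32) = (11 + h)/(32 + h))
-48 - w(-21) = -48 - (11 - 21)/(32 - 21) = -48 - (-10)/11 = -48 - 1*(-10/11) = -48 + 10/11 = -518/11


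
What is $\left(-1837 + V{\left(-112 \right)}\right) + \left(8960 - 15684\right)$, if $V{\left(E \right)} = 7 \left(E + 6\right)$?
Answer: $-9303$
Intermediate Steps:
$V{\left(E \right)} = 42 + 7 E$ ($V{\left(E \right)} = 7 \left(6 + E\right) = 42 + 7 E$)
$\left(-1837 + V{\left(-112 \right)}\right) + \left(8960 - 15684\right) = \left(-1837 + \left(42 + 7 \left(-112\right)\right)\right) + \left(8960 - 15684\right) = \left(-1837 + \left(42 - 784\right)\right) + \left(8960 - 15684\right) = \left(-1837 - 742\right) - 6724 = -2579 - 6724 = -9303$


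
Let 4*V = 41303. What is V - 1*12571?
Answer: -8981/4 ≈ -2245.3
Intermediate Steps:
V = 41303/4 (V = (1/4)*41303 = 41303/4 ≈ 10326.)
V - 1*12571 = 41303/4 - 1*12571 = 41303/4 - 12571 = -8981/4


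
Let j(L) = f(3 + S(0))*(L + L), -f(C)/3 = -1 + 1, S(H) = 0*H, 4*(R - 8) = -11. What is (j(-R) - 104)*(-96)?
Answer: 9984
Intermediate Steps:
R = 21/4 (R = 8 + (¼)*(-11) = 8 - 11/4 = 21/4 ≈ 5.2500)
S(H) = 0
f(C) = 0 (f(C) = -3*(-1 + 1) = -3*0 = 0)
j(L) = 0 (j(L) = 0*(L + L) = 0*(2*L) = 0)
(j(-R) - 104)*(-96) = (0 - 104)*(-96) = -104*(-96) = 9984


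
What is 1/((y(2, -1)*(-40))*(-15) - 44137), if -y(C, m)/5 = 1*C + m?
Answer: -1/47137 ≈ -2.1215e-5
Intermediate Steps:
y(C, m) = -5*C - 5*m (y(C, m) = -5*(1*C + m) = -5*(C + m) = -5*C - 5*m)
1/((y(2, -1)*(-40))*(-15) - 44137) = 1/(((-5*2 - 5*(-1))*(-40))*(-15) - 44137) = 1/(((-10 + 5)*(-40))*(-15) - 44137) = 1/(-5*(-40)*(-15) - 44137) = 1/(200*(-15) - 44137) = 1/(-3000 - 44137) = 1/(-47137) = -1/47137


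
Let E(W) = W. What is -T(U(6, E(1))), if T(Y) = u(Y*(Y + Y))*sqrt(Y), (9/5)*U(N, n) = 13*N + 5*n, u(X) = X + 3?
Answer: -344693*sqrt(415)/243 ≈ -28897.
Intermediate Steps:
u(X) = 3 + X
U(N, n) = 25*n/9 + 65*N/9 (U(N, n) = 5*(13*N + 5*n)/9 = 5*(5*n + 13*N)/9 = 25*n/9 + 65*N/9)
T(Y) = sqrt(Y)*(3 + 2*Y**2) (T(Y) = (3 + Y*(Y + Y))*sqrt(Y) = (3 + Y*(2*Y))*sqrt(Y) = (3 + 2*Y**2)*sqrt(Y) = sqrt(Y)*(3 + 2*Y**2))
-T(U(6, E(1))) = -sqrt((25/9)*1 + (65/9)*6)*(3 + 2*((25/9)*1 + (65/9)*6)**2) = -sqrt(25/9 + 130/3)*(3 + 2*(25/9 + 130/3)**2) = -sqrt(415/9)*(3 + 2*(415/9)**2) = -sqrt(415)/3*(3 + 2*(172225/81)) = -sqrt(415)/3*(3 + 344450/81) = -sqrt(415)/3*344693/81 = -344693*sqrt(415)/243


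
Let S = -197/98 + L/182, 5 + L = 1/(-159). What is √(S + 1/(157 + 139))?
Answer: 5*I*√373149147774/2141412 ≈ 1.4263*I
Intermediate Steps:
L = -796/159 (L = -5 + 1/(-159) = -5 - 1/159 = -796/159 ≈ -5.0063)
S = -412771/202566 (S = -197/98 - 796/159/182 = -197*1/98 - 796/159*1/182 = -197/98 - 398/14469 = -412771/202566 ≈ -2.0377)
√(S + 1/(157 + 139)) = √(-412771/202566 + 1/(157 + 139)) = √(-412771/202566 + 1/296) = √(-60988825/29979768) = 5*I*√373149147774/2141412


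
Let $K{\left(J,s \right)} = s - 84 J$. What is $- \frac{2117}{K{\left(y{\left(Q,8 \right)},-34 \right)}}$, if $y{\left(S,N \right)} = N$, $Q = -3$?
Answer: $\frac{2117}{706} \approx 2.9986$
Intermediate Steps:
$- \frac{2117}{K{\left(y{\left(Q,8 \right)},-34 \right)}} = - \frac{2117}{-34 - 672} = - \frac{2117}{-706} = \left(-2117\right) \left(- \frac{1}{706}\right) = \frac{2117}{706}$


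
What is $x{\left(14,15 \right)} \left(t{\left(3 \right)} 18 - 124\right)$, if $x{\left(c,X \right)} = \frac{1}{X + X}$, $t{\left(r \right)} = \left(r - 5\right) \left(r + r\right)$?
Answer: $- \frac{34}{3} \approx -11.333$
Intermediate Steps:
$t{\left(r \right)} = 2 r \left(-5 + r\right)$ ($t{\left(r \right)} = \left(-5 + r\right) 2 r = 2 r \left(-5 + r\right)$)
$x{\left(c,X \right)} = \frac{1}{2 X}$
$x{\left(14,15 \right)} \left(t{\left(3 \right)} 18 - 124\right) = \frac{1}{2 \cdot 15} \left(2 \cdot 3 \left(-5 + 3\right) 18 - 124\right) = \frac{1}{2} \cdot \frac{1}{15} \left(2 \cdot 3 \left(-2\right) 18 - 124\right) = \frac{\left(-12\right) 18 - 124}{30} = \frac{-216 - 124}{30} = \frac{1}{30} \left(-340\right) = - \frac{34}{3}$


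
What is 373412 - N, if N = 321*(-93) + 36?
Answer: 403229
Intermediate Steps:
N = -29817 (N = -29853 + 36 = -29817)
373412 - N = 373412 - 1*(-29817) = 373412 + 29817 = 403229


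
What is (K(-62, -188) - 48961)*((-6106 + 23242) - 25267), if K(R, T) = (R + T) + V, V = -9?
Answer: 400207820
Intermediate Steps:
K(R, T) = -9 + R + T (K(R, T) = (R + T) - 9 = -9 + R + T)
(K(-62, -188) - 48961)*((-6106 + 23242) - 25267) = ((-9 - 62 - 188) - 48961)*((-6106 + 23242) - 25267) = (-259 - 48961)*(17136 - 25267) = -49220*(-8131) = 400207820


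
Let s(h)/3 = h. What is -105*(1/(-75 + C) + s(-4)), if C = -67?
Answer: 179025/142 ≈ 1260.7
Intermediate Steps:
s(h) = 3*h
-105*(1/(-75 + C) + s(-4)) = -105*(1/(-75 - 67) + 3*(-4)) = -105*(1/(-142) - 12) = -105*(-1/142 - 12) = -105*(-1705/142) = 179025/142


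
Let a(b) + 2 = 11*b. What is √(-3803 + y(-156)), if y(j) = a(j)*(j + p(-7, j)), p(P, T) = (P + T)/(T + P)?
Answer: √262487 ≈ 512.33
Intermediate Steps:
p(P, T) = 1 (p(P, T) = (P + T)/(P + T) = 1)
a(b) = -2 + 11*b
y(j) = (1 + j)*(-2 + 11*j) (y(j) = (-2 + 11*j)*(j + 1) = (-2 + 11*j)*(1 + j) = (1 + j)*(-2 + 11*j))
√(-3803 + y(-156)) = √(-3803 + (1 - 156)*(-2 + 11*(-156))) = √(-3803 - 155*(-2 - 1716)) = √(-3803 - 155*(-1718)) = √(-3803 + 266290) = √262487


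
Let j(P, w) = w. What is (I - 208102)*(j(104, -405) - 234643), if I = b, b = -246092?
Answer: 106757391312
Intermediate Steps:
I = -246092
(I - 208102)*(j(104, -405) - 234643) = (-246092 - 208102)*(-405 - 234643) = -454194*(-235048) = 106757391312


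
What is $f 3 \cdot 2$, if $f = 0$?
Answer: $0$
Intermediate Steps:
$f 3 \cdot 2 = 0 \cdot 3 \cdot 2 = 0 \cdot 2 = 0$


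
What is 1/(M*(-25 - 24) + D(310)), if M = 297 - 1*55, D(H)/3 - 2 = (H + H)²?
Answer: 1/1141348 ≈ 8.7616e-7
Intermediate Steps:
D(H) = 6 + 12*H² (D(H) = 6 + 3*(H + H)² = 6 + 3*(2*H)² = 6 + 3*(4*H²) = 6 + 12*H²)
M = 242 (M = 297 - 55 = 242)
1/(M*(-25 - 24) + D(310)) = 1/(242*(-25 - 24) + (6 + 12*310²)) = 1/(242*(-49) + (6 + 12*96100)) = 1/(-11858 + (6 + 1153200)) = 1/(-11858 + 1153206) = 1/1141348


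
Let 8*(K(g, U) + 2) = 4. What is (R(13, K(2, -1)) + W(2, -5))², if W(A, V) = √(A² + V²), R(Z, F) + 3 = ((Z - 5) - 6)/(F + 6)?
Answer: 2878/81 - 46*√29/9 ≈ 8.0067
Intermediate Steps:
K(g, U) = -3/2 (K(g, U) = -2 + (⅛)*4 = -2 + ½ = -3/2)
R(Z, F) = -3 + (-11 + Z)/(6 + F) (R(Z, F) = -3 + ((Z - 5) - 6)/(F + 6) = -3 + ((-5 + Z) - 6)/(6 + F) = -3 + (-11 + Z)/(6 + F))
(R(13, K(2, -1)) + W(2, -5))² = ((-29 + 13 - 3*(-3/2))/(6 - 3/2) + √(2² + (-5)²))² = ((-29 + 13 + 9/2)/(9/2) + √(4 + 25))² = ((2/9)*(-23/2) + √29)² = (-23/9 + √29)²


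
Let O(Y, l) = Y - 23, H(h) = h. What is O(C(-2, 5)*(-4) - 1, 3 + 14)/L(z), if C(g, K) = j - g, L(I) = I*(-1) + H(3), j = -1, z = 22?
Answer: 28/19 ≈ 1.4737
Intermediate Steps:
L(I) = 3 - I (L(I) = I*(-1) + 3 = -I + 3 = 3 - I)
C(g, K) = -1 - g
O(Y, l) = -23 + Y
O(C(-2, 5)*(-4) - 1, 3 + 14)/L(z) = (-23 + ((-1 - 1*(-2))*(-4) - 1))/(3 - 1*22) = (-23 + ((-1 + 2)*(-4) - 1))/(3 - 22) = (-23 + (1*(-4) - 1))/(-19) = (-23 + (-4 - 1))*(-1/19) = (-23 - 5)*(-1/19) = -28*(-1/19) = 28/19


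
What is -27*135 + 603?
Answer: -3042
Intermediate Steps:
-27*135 + 603 = -3645 + 603 = -3042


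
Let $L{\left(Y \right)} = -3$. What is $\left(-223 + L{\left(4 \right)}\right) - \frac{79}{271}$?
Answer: $- \frac{61325}{271} \approx -226.29$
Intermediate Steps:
$\left(-223 + L{\left(4 \right)}\right) - \frac{79}{271} = \left(-223 - 3\right) - \frac{79}{271} = -226 - \frac{79}{271} = - \frac{61325}{271}$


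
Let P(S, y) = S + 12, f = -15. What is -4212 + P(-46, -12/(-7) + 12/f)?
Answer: -4246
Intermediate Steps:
P(S, y) = 12 + S
-4212 + P(-46, -12/(-7) + 12/f) = -4212 + (12 - 46) = -4212 - 34 = -4246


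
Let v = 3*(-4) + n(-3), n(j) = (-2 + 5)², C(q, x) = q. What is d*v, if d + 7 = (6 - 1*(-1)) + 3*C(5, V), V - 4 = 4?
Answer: -45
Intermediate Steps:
V = 8 (V = 4 + 4 = 8)
n(j) = 9 (n(j) = 3² = 9)
d = 15 (d = -7 + ((6 - 1*(-1)) + 3*5) = -7 + ((6 + 1) + 15) = -7 + (7 + 15) = -7 + 22 = 15)
v = -3 (v = 3*(-4) + 9 = -12 + 9 = -3)
d*v = 15*(-3) = -45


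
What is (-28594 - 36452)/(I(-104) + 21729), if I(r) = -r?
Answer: -65046/21833 ≈ -2.9793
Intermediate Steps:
(-28594 - 36452)/(I(-104) + 21729) = (-28594 - 36452)/(-1*(-104) + 21729) = -65046/(104 + 21729) = -65046/21833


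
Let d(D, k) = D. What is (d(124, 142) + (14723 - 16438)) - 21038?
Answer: -22629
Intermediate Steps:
(d(124, 142) + (14723 - 16438)) - 21038 = (124 + (14723 - 16438)) - 21038 = (124 - 1715) - 21038 = -1591 - 21038 = -22629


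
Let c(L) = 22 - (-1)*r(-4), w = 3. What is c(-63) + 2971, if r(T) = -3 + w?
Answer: 2993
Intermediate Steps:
r(T) = 0 (r(T) = -3 + 3 = 0)
c(L) = 22 (c(L) = 22 - (-1)*0 = 22 - 1*0 = 22 + 0 = 22)
c(-63) + 2971 = 22 + 2971 = 2993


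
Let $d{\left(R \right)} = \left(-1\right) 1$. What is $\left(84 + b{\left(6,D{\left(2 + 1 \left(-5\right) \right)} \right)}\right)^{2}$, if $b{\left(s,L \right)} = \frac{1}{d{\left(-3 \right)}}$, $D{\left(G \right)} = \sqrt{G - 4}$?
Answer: $6889$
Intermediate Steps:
$d{\left(R \right)} = -1$
$D{\left(G \right)} = \sqrt{-4 + G}$
$b{\left(s,L \right)} = -1$ ($b{\left(s,L \right)} = \frac{1}{-1} = -1$)
$\left(84 + b{\left(6,D{\left(2 + 1 \left(-5\right) \right)} \right)}\right)^{2} = \left(84 - 1\right)^{2} = 83^{2} = 6889$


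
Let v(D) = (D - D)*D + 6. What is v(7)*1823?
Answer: 10938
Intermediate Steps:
v(D) = 6 (v(D) = 0*D + 6 = 0 + 6 = 6)
v(7)*1823 = 6*1823 = 10938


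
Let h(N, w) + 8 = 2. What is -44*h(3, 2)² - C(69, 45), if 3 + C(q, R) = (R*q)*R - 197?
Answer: -141109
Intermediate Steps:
h(N, w) = -6 (h(N, w) = -8 + 2 = -6)
C(q, R) = -200 + q*R² (C(q, R) = -3 + ((R*q)*R - 197) = -3 + (q*R² - 197) = -3 + (-197 + q*R²) = -200 + q*R²)
-44*h(3, 2)² - C(69, 45) = -44*(-6)² - (-200 + 69*45²) = -44*36 - (-200 + 69*2025) = -1584 - (-200 + 139725) = -1584 - 1*139525 = -1584 - 139525 = -141109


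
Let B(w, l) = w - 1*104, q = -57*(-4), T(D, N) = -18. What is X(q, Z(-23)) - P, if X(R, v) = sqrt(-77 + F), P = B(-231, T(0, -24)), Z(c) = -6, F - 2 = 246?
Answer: 335 + 3*sqrt(19) ≈ 348.08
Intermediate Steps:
F = 248 (F = 2 + 246 = 248)
q = 228
B(w, l) = -104 + w (B(w, l) = w - 104 = -104 + w)
P = -335 (P = -104 - 231 = -335)
X(R, v) = 3*sqrt(19) (X(R, v) = sqrt(-77 + 248) = sqrt(171) = 3*sqrt(19))
X(q, Z(-23)) - P = 3*sqrt(19) - 1*(-335) = 3*sqrt(19) + 335 = 335 + 3*sqrt(19)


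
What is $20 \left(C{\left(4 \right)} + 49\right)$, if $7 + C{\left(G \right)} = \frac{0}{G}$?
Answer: $840$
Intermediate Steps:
$C{\left(G \right)} = -7$ ($C{\left(G \right)} = -7 + \frac{0}{G} = -7 + 0 = -7$)
$20 \left(C{\left(4 \right)} + 49\right) = 20 \left(-7 + 49\right) = 20 \cdot 42 = 840$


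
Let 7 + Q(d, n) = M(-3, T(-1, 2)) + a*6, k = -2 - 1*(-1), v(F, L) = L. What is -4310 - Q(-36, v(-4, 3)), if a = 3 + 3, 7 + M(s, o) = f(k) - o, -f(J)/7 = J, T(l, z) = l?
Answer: -4340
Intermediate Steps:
k = -1 (k = -2 + 1 = -1)
f(J) = -7*J
M(s, o) = -o (M(s, o) = -7 + (-7*(-1) - o) = -7 + (7 - o) = -o)
a = 6
Q(d, n) = 30 (Q(d, n) = -7 + (-1*(-1) + 6*6) = -7 + (1 + 36) = -7 + 37 = 30)
-4310 - Q(-36, v(-4, 3)) = -4310 - 1*30 = -4310 - 30 = -4340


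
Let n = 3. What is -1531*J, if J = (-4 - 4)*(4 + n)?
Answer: 85736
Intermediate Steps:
J = -56 (J = (-4 - 4)*(4 + 3) = -8*7 = -56)
-1531*J = -1531*(-56) = 85736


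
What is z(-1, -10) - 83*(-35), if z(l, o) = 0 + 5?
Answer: 2910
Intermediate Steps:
z(l, o) = 5
z(-1, -10) - 83*(-35) = 5 - 83*(-35) = 5 + 2905 = 2910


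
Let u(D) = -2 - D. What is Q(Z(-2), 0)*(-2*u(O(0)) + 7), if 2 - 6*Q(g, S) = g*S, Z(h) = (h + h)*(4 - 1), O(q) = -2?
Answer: 7/3 ≈ 2.3333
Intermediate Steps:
Z(h) = 6*h (Z(h) = (2*h)*3 = 6*h)
Q(g, S) = ⅓ - S*g/6 (Q(g, S) = ⅓ - g*S/6 = ⅓ - S*g/6)
Q(Z(-2), 0)*(-2*u(O(0)) + 7) = (⅓ - ⅙*0*6*(-2))*(-2*(-2 - 1*(-2)) + 7) = (⅓ - ⅙*0*(-12))*(-2*(-2 + 2) + 7) = (⅓ + 0)*(-2*0 + 7) = (0 + 7)/3 = (⅓)*7 = 7/3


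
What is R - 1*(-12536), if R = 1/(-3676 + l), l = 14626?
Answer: 137269201/10950 ≈ 12536.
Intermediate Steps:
R = 1/10950 (R = 1/(-3676 + 14626) = 1/10950 ≈ 9.1324e-5)
R - 1*(-12536) = 1/10950 - 1*(-12536) = 1/10950 + 12536 = 137269201/10950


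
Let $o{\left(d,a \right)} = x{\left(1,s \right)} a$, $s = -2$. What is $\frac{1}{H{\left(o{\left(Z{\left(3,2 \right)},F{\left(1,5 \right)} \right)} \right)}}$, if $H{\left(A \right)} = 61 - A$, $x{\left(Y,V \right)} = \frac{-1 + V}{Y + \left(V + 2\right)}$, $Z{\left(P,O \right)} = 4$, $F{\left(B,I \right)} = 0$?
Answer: $\frac{1}{61} \approx 0.016393$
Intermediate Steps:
$x{\left(Y,V \right)} = \frac{-1 + V}{2 + V + Y}$ ($x{\left(Y,V \right)} = \frac{-1 + V}{Y + \left(2 + V\right)} = \frac{-1 + V}{2 + V + Y}$)
$o{\left(d,a \right)} = - 3 a$ ($o{\left(d,a \right)} = \frac{-1 - 2}{2 - 2 + 1} a = 1^{-1} \left(-3\right) a = 1 \left(-3\right) a = - 3 a$)
$\frac{1}{H{\left(o{\left(Z{\left(3,2 \right)},F{\left(1,5 \right)} \right)} \right)}} = \frac{1}{61 - \left(-3\right) 0} = \frac{1}{61 - 0} = \frac{1}{61 + 0} = \frac{1}{61}$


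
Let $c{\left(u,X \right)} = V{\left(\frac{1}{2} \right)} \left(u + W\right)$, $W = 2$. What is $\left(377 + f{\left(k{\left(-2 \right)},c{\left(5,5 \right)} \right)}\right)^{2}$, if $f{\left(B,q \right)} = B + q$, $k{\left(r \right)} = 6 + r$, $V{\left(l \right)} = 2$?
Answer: $156025$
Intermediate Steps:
$c{\left(u,X \right)} = 4 + 2 u$ ($c{\left(u,X \right)} = 2 \left(u + 2\right) = 2 \left(2 + u\right) = 4 + 2 u$)
$\left(377 + f{\left(k{\left(-2 \right)},c{\left(5,5 \right)} \right)}\right)^{2} = \left(377 + \left(\left(6 - 2\right) + \left(4 + 2 \cdot 5\right)\right)\right)^{2} = \left(377 + \left(4 + \left(4 + 10\right)\right)\right)^{2} = \left(377 + \left(4 + 14\right)\right)^{2} = \left(377 + 18\right)^{2} = 395^{2} = 156025$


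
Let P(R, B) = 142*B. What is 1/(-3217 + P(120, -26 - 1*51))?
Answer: -1/14151 ≈ -7.0666e-5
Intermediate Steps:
1/(-3217 + P(120, -26 - 1*51)) = 1/(-3217 + 142*(-26 - 1*51)) = 1/(-3217 + 142*(-26 - 51)) = 1/(-3217 + 142*(-77)) = 1/(-3217 - 10934) = 1/(-14151) = -1/14151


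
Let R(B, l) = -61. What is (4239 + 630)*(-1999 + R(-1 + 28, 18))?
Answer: -10030140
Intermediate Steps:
(4239 + 630)*(-1999 + R(-1 + 28, 18)) = (4239 + 630)*(-1999 - 61) = 4869*(-2060) = -10030140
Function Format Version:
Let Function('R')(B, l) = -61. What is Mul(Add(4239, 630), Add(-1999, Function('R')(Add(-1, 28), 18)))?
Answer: -10030140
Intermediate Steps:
Mul(Add(4239, 630), Add(-1999, Function('R')(Add(-1, 28), 18))) = Mul(Add(4239, 630), Add(-1999, -61)) = Mul(4869, -2060) = -10030140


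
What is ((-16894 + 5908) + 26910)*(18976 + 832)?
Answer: 315422592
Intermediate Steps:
((-16894 + 5908) + 26910)*(18976 + 832) = (-10986 + 26910)*19808 = 15924*19808 = 315422592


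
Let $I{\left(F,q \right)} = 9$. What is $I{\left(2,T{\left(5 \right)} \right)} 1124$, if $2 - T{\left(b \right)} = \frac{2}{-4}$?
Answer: $10116$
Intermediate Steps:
$T{\left(b \right)} = \frac{5}{2}$ ($T{\left(b \right)} = 2 - \frac{2}{-4} = 2 - 2 \left(- \frac{1}{4}\right) = 2 - - \frac{1}{2} = 2 + \frac{1}{2} = \frac{5}{2}$)
$I{\left(2,T{\left(5 \right)} \right)} 1124 = 9 \cdot 1124 = 10116$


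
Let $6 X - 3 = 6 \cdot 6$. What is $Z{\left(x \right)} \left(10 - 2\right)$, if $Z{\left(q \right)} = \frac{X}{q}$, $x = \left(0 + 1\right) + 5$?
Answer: $\frac{26}{3} \approx 8.6667$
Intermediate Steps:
$x = 6$ ($x = 1 + 5 = 6$)
$X = \frac{13}{2}$ ($X = \frac{1}{2} + \frac{6 \cdot 6}{6} = \frac{1}{2} + \frac{1}{6} \cdot 36 = \frac{1}{2} + 6 = \frac{13}{2} \approx 6.5$)
$Z{\left(q \right)} = \frac{13}{2 q}$
$Z{\left(x \right)} \left(10 - 2\right) = \frac{13}{2 \cdot 6} \left(10 - 2\right) = \frac{13}{2} \cdot \frac{1}{6} \cdot 8 = \frac{13}{12} \cdot 8 = \frac{26}{3}$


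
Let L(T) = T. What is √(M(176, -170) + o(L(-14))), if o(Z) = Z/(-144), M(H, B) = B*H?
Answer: I*√4308466/12 ≈ 172.97*I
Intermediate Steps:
o(Z) = -Z/144 (o(Z) = Z*(-1/144) = -Z/144)
√(M(176, -170) + o(L(-14))) = √(-170*176 - 1/144*(-14)) = √(-29920 + 7/72) = √(-2154233/72) = I*√4308466/12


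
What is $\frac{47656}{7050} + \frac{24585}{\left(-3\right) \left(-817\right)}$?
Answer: $\frac{48354851}{2879925} \approx 16.79$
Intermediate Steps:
$\frac{47656}{7050} + \frac{24585}{\left(-3\right) \left(-817\right)} = 47656 \cdot \frac{1}{7050} + \frac{24585}{2451} = \frac{23828}{3525} + 24585 \cdot \frac{1}{2451} = \frac{23828}{3525} + \frac{8195}{817} = \frac{48354851}{2879925}$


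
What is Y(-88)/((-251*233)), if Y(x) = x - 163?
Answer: 1/233 ≈ 0.0042918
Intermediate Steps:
Y(x) = -163 + x
Y(-88)/((-251*233)) = (-163 - 88)/((-251*233)) = -251/(-58483) = -251*(-1/58483) = 1/233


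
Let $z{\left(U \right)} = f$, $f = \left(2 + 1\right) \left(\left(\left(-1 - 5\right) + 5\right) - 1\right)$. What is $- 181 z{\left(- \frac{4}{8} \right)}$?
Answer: $1086$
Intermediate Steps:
$f = -6$ ($f = 3 \left(\left(-6 + 5\right) - 1\right) = 3 \left(-1 - 1\right) = 3 \left(-2\right) = -6$)
$z{\left(U \right)} = -6$
$- 181 z{\left(- \frac{4}{8} \right)} = \left(-181\right) \left(-6\right) = 1086$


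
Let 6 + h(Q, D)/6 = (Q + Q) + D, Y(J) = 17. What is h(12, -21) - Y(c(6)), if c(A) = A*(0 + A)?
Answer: -35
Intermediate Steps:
c(A) = A**2 (c(A) = A*A = A**2)
h(Q, D) = -36 + 6*D + 12*Q (h(Q, D) = -36 + 6*((Q + Q) + D) = -36 + 6*(2*Q + D) = -36 + 6*(D + 2*Q) = -36 + (6*D + 12*Q) = -36 + 6*D + 12*Q)
h(12, -21) - Y(c(6)) = (-36 + 6*(-21) + 12*12) - 1*17 = (-36 - 126 + 144) - 17 = -18 - 17 = -35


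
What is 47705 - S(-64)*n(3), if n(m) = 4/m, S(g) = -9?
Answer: 47717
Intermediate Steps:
47705 - S(-64)*n(3) = 47705 - (-9)*4/3 = 47705 - 1*(-12) = 47705 + 12 = 47717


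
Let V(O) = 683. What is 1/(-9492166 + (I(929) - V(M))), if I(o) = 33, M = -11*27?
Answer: -1/9492816 ≈ -1.0534e-7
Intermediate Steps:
M = -297
1/(-9492166 + (I(929) - V(M))) = 1/(-9492166 + (33 - 1*683)) = 1/(-9492166 + (33 - 683)) = 1/(-9492166 - 650) = 1/(-9492816) = -1/9492816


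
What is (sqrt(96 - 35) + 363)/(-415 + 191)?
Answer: -363/224 - sqrt(61)/224 ≈ -1.6554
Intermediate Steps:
(sqrt(96 - 35) + 363)/(-415 + 191) = (sqrt(61) + 363)/(-224) = (363 + sqrt(61))*(-1/224) = -363/224 - sqrt(61)/224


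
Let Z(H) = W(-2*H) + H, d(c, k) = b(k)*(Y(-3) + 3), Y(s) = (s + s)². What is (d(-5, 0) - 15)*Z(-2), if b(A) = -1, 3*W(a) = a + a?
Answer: -36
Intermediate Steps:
W(a) = 2*a/3 (W(a) = (a + a)/3 = (2*a)/3 = 2*a/3)
Y(s) = 4*s² (Y(s) = (2*s)² = 4*s²)
d(c, k) = -39 (d(c, k) = -(4*(-3)² + 3) = -(4*9 + 3) = -(36 + 3) = -1*39 = -39)
Z(H) = -H/3 (Z(H) = 2*(-2*H)/3 + H = -4*H/3 + H = -H/3)
(d(-5, 0) - 15)*Z(-2) = (-39 - 15)*(-⅓*(-2)) = -54*⅔ = -36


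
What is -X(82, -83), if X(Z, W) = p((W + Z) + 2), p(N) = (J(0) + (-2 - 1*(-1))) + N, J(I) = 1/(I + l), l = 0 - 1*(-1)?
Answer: -1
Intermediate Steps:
l = 1 (l = 0 + 1 = 1)
J(I) = 1/(1 + I) (J(I) = 1/(I + 1) = 1/(1 + I))
p(N) = N (p(N) = (1/(1 + 0) + (-2 - 1*(-1))) + N = (1/1 + (-2 + 1)) + N = (1 - 1) + N = 0 + N = N)
X(Z, W) = 2 + W + Z (X(Z, W) = (W + Z) + 2 = 2 + W + Z)
-X(82, -83) = -(2 - 83 + 82) = -1*1 = -1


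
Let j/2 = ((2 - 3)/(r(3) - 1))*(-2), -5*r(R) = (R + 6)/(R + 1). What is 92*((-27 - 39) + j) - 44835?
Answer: -1483663/29 ≈ -51161.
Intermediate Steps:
r(R) = -(6 + R)/(5*(1 + R)) (r(R) = -(R + 6)/(5*(R + 1)) = -(6 + R)/(5*(1 + R)))
j = -80/29 (j = 2*(((2 - 3)/((-6 - 1*3)/(5*(1 + 3)) - 1))*(-2)) = 2*(-1/((⅕)*(-6 - 3)/4 - 1)*(-2)) = 2*(-1/((⅕)*(¼)*(-9) - 1)*(-2)) = 2*(-1/(-9/20 - 1)*(-2)) = 2*(-1/(-29/20)*(-2)) = 2*(-1*(-20/29)*(-2)) = 2*((20/29)*(-2)) = 2*(-40/29) = -80/29 ≈ -2.7586)
92*((-27 - 39) + j) - 44835 = 92*((-27 - 39) - 80/29) - 44835 = 92*(-66 - 80/29) - 44835 = 92*(-1994/29) - 44835 = -183448/29 - 44835 = -1483663/29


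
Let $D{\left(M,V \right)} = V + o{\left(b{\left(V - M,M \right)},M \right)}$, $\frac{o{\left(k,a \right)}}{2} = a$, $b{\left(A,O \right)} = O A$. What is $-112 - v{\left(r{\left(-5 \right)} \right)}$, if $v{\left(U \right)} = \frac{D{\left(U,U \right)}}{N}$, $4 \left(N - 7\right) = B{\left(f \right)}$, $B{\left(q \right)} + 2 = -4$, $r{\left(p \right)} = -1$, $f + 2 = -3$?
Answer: $- \frac{1226}{11} \approx -111.45$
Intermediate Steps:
$f = -5$ ($f = -2 - 3 = -5$)
$B{\left(q \right)} = -6$ ($B{\left(q \right)} = -2 - 4 = -6$)
$N = \frac{11}{2}$ ($N = 7 + \frac{1}{4} \left(-6\right) = 7 - \frac{3}{2} = \frac{11}{2} \approx 5.5$)
$b{\left(A,O \right)} = A O$
$o{\left(k,a \right)} = 2 a$
$D{\left(M,V \right)} = V + 2 M$
$v{\left(U \right)} = \frac{6 U}{11}$ ($v{\left(U \right)} = \frac{U + 2 U}{\frac{11}{2}} = 3 U \frac{2}{11} = \frac{6 U}{11}$)
$-112 - v{\left(r{\left(-5 \right)} \right)} = -112 - \frac{6}{11} \left(-1\right) = -112 - - \frac{6}{11} = -112 + \frac{6}{11} = - \frac{1226}{11}$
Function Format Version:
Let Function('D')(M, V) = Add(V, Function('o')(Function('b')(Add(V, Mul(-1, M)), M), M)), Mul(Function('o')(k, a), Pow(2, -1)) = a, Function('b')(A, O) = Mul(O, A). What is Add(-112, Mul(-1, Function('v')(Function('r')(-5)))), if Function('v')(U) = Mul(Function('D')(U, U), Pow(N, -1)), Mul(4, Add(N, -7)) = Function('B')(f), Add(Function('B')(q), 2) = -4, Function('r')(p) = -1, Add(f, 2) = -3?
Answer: Rational(-1226, 11) ≈ -111.45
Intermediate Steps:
f = -5 (f = Add(-2, -3) = -5)
Function('B')(q) = -6 (Function('B')(q) = Add(-2, -4) = -6)
N = Rational(11, 2) (N = Add(7, Mul(Rational(1, 4), -6)) = Add(7, Rational(-3, 2)) = Rational(11, 2) ≈ 5.5000)
Function('b')(A, O) = Mul(A, O)
Function('o')(k, a) = Mul(2, a)
Function('D')(M, V) = Add(V, Mul(2, M))
Function('v')(U) = Mul(Rational(6, 11), U) (Function('v')(U) = Mul(Add(U, Mul(2, U)), Pow(Rational(11, 2), -1)) = Mul(Mul(3, U), Rational(2, 11)) = Mul(Rational(6, 11), U))
Add(-112, Mul(-1, Function('v')(Function('r')(-5)))) = Add(-112, Mul(-1, Mul(Rational(6, 11), -1))) = Add(-112, Mul(-1, Rational(-6, 11))) = Add(-112, Rational(6, 11)) = Rational(-1226, 11)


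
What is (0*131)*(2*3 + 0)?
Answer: 0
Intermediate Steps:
(0*131)*(2*3 + 0) = 0*(6 + 0) = 0*6 = 0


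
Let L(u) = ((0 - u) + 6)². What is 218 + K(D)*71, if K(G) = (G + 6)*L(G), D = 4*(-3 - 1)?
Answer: -343422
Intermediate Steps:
L(u) = (6 - u)² (L(u) = (-u + 6)² = (6 - u)²)
D = -16 (D = 4*(-4) = -16)
K(G) = (-6 + G)²*(6 + G) (K(G) = (G + 6)*(-6 + G)² = (6 + G)*(-6 + G)² = (-6 + G)²*(6 + G))
218 + K(D)*71 = 218 + ((-6 - 16)²*(6 - 16))*71 = 218 + ((-22)²*(-10))*71 = 218 + (484*(-10))*71 = 218 - 4840*71 = 218 - 343640 = -343422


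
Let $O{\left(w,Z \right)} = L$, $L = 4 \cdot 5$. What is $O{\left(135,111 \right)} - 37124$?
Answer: $-37104$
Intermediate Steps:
$L = 20$
$O{\left(w,Z \right)} = 20$
$O{\left(135,111 \right)} - 37124 = 20 - 37124 = -37104$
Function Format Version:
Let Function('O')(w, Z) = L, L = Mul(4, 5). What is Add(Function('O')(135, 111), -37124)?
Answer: -37104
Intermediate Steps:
L = 20
Function('O')(w, Z) = 20
Add(Function('O')(135, 111), -37124) = Add(20, -37124) = -37104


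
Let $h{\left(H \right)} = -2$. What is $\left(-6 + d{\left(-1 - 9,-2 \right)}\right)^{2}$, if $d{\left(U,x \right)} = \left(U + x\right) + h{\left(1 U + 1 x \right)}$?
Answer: $400$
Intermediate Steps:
$d{\left(U,x \right)} = -2 + U + x$ ($d{\left(U,x \right)} = \left(U + x\right) - 2 = -2 + U + x$)
$\left(-6 + d{\left(-1 - 9,-2 \right)}\right)^{2} = \left(-6 - 14\right)^{2} = \left(-20\right)^{2} = 400$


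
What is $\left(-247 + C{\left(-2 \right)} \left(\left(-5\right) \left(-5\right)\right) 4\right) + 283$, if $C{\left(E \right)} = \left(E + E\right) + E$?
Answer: $-564$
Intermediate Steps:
$C{\left(E \right)} = 3 E$ ($C{\left(E \right)} = 2 E + E = 3 E$)
$\left(-247 + C{\left(-2 \right)} \left(\left(-5\right) \left(-5\right)\right) 4\right) + 283 = \left(-247 + 3 \left(-2\right) \left(\left(-5\right) \left(-5\right)\right) 4\right) + 283 = \left(-247 + \left(-6\right) 25 \cdot 4\right) + 283 = \left(-247 - 600\right) + 283 = -847 + 283 = -564$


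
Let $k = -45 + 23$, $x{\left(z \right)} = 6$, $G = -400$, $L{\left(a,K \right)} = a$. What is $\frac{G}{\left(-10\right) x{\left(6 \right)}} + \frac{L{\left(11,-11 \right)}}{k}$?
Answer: $\frac{37}{6} \approx 6.1667$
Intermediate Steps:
$k = -22$
$\frac{G}{\left(-10\right) x{\left(6 \right)}} + \frac{L{\left(11,-11 \right)}}{k} = - \frac{400}{\left(-10\right) 6} + \frac{11}{-22} = - \frac{400}{-60} + 11 \left(- \frac{1}{22}\right) = \left(-400\right) \left(- \frac{1}{60}\right) - \frac{1}{2} = \frac{20}{3} - \frac{1}{2} = \frac{37}{6}$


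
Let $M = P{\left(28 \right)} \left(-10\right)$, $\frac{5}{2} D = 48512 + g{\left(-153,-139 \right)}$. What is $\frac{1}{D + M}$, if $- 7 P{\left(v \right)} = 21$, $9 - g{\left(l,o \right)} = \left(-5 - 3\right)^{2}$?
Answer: $\frac{5}{97064} \approx 5.1512 \cdot 10^{-5}$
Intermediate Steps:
$g{\left(l,o \right)} = -55$ ($g{\left(l,o \right)} = 9 - \left(-5 - 3\right)^{2} = 9 - \left(-8\right)^{2} = 9 - 64 = -55$)
$P{\left(v \right)} = -3$ ($P{\left(v \right)} = \left(- \frac{1}{7}\right) 21 = -3$)
$D = \frac{96914}{5}$ ($D = \frac{2 \left(48512 - 55\right)}{5} = \frac{2}{5} \cdot 48457 = \frac{96914}{5} \approx 19383.0$)
$M = 30$ ($M = \left(-3\right) \left(-10\right) = 30$)
$\frac{1}{D + M} = \frac{1}{\frac{96914}{5} + 30} = \frac{1}{\frac{97064}{5}} = \frac{5}{97064}$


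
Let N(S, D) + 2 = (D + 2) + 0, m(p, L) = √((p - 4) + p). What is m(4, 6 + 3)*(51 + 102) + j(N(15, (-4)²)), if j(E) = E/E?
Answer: 307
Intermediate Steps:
m(p, L) = √(-4 + 2*p) (m(p, L) = √((-4 + p) + p) = √(-4 + 2*p))
N(S, D) = D (N(S, D) = -2 + ((D + 2) + 0) = -2 + ((2 + D) + 0) = -2 + (2 + D) = D)
j(E) = 1
m(4, 6 + 3)*(51 + 102) + j(N(15, (-4)²)) = √(-4 + 2*4)*(51 + 102) + 1 = √(-4 + 8)*153 + 1 = √4*153 + 1 = 2*153 + 1 = 306 + 1 = 307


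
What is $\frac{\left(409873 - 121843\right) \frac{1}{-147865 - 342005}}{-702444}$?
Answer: $\frac{9601}{11470208076} \approx 8.3704 \cdot 10^{-7}$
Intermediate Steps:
$\frac{\left(409873 - 121843\right) \frac{1}{-147865 - 342005}}{-702444} = \frac{288030}{-489870} \left(- \frac{1}{702444}\right) = 288030 \left(- \frac{1}{489870}\right) \left(- \frac{1}{702444}\right) = \left(- \frac{9601}{16329}\right) \left(- \frac{1}{702444}\right) = \frac{9601}{11470208076}$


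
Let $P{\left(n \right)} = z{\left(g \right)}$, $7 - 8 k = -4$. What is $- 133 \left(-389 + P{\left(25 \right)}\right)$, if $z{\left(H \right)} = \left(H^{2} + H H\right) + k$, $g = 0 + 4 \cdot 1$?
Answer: $\frac{378385}{8} \approx 47298.0$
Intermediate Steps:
$k = \frac{11}{8}$ ($k = \frac{7}{8} - - \frac{1}{2} = \frac{7}{8} + \frac{1}{2} = \frac{11}{8} \approx 1.375$)
$g = 4$ ($g = 0 + 4 = 4$)
$z{\left(H \right)} = \frac{11}{8} + 2 H^{2}$ ($z{\left(H \right)} = \left(H^{2} + H H\right) + \frac{11}{8} = \left(H^{2} + H^{2}\right) + \frac{11}{8} = 2 H^{2} + \frac{11}{8} = \frac{11}{8} + 2 H^{2}$)
$P{\left(n \right)} = \frac{267}{8}$ ($P{\left(n \right)} = \frac{11}{8} + 2 \cdot 4^{2} = \frac{11}{8} + 2 \cdot 16 = \frac{11}{8} + 32 = \frac{267}{8}$)
$- 133 \left(-389 + P{\left(25 \right)}\right) = - 133 \left(-389 + \frac{267}{8}\right) = \left(-133\right) \left(- \frac{2845}{8}\right) = \frac{378385}{8}$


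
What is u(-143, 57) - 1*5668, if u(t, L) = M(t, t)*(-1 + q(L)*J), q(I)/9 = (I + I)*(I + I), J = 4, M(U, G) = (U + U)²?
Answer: 38268661912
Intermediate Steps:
M(U, G) = 4*U² (M(U, G) = (2*U)² = 4*U²)
q(I) = 36*I² (q(I) = 9*((I + I)*(I + I)) = 9*((2*I)*(2*I)) = 9*(4*I²) = 36*I²)
u(t, L) = 4*t²*(-1 + 144*L²) (u(t, L) = (4*t²)*(-1 + (36*L²)*4) = (4*t²)*(-1 + 144*L²) = 4*t²*(-1 + 144*L²))
u(-143, 57) - 1*5668 = (-143)²*(-4 + 576*57²) - 1*5668 = 20449*(-4 + 576*3249) - 5668 = 20449*(-4 + 1871424) - 5668 = 20449*1871420 - 5668 = 38268667580 - 5668 = 38268661912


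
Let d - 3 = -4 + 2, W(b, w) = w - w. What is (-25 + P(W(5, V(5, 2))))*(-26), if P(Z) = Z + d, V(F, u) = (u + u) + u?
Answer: 624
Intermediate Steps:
V(F, u) = 3*u (V(F, u) = 2*u + u = 3*u)
W(b, w) = 0
d = 1 (d = 3 + (-4 + 2) = 3 - 2 = 1)
P(Z) = 1 + Z (P(Z) = Z + 1 = 1 + Z)
(-25 + P(W(5, V(5, 2))))*(-26) = (-25 + (1 + 0))*(-26) = (-25 + 1)*(-26) = -24*(-26) = 624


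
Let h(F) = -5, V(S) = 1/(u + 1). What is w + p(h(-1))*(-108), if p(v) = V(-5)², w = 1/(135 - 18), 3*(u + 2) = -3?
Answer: -3158/117 ≈ -26.991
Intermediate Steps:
u = -3 (u = -2 + (⅓)*(-3) = -2 - 1 = -3)
V(S) = -½ (V(S) = 1/(-3 + 1) = 1/(-2) = -½)
w = 1/117 ≈ 0.0085470
p(v) = ¼ (p(v) = (-½)² = ¼)
w + p(h(-1))*(-108) = 1/117 + (¼)*(-108) = 1/117 - 27 = -3158/117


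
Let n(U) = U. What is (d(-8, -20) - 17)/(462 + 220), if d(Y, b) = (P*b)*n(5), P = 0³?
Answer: -17/682 ≈ -0.024927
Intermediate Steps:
P = 0
d(Y, b) = 0 (d(Y, b) = (0*b)*5 = 0*5 = 0)
(d(-8, -20) - 17)/(462 + 220) = (0 - 17)/(462 + 220) = -17/682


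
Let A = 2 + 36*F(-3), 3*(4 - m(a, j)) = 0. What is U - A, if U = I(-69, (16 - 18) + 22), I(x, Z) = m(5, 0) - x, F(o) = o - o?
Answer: 71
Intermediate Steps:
m(a, j) = 4 (m(a, j) = 4 - ⅓*0 = 4 + 0 = 4)
F(o) = 0
A = 2 (A = 2 + 36*0 = 2 + 0 = 2)
I(x, Z) = 4 - x
U = 73 (U = 4 - 1*(-69) = 4 + 69 = 73)
U - A = 73 - 1*2 = 73 - 2 = 71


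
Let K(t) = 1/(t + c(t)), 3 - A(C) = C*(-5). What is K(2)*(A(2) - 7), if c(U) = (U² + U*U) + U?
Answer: ½ ≈ 0.50000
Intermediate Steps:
A(C) = 3 + 5*C (A(C) = 3 - C*(-5) = 3 - (-5)*C = 3 + 5*C)
c(U) = U + 2*U² (c(U) = (U² + U²) + U = 2*U² + U = U + 2*U²)
K(t) = 1/(t + t*(1 + 2*t))
K(2)*(A(2) - 7) = ((½)/(2*(1 + 2)))*((3 + 5*2) - 7) = ((½)*(½)/3)*((3 + 10) - 7) = ((½)*(½)*(⅓))*(13 - 7) = (1/12)*6 = ½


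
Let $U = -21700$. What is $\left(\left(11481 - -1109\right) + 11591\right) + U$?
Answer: $2481$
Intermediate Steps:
$\left(\left(11481 - -1109\right) + 11591\right) + U = \left(\left(11481 - -1109\right) + 11591\right) - 21700 = \left(\left(11481 + 1109\right) + 11591\right) - 21700 = \left(12590 + 11591\right) - 21700 = 24181 - 21700 = 2481$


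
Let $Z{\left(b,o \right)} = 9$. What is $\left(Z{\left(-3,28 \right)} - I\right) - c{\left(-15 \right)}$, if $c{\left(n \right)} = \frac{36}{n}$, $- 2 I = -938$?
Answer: $- \frac{2288}{5} \approx -457.6$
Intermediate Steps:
$I = 469$ ($I = \left(- \frac{1}{2}\right) \left(-938\right) = 469$)
$\left(Z{\left(-3,28 \right)} - I\right) - c{\left(-15 \right)} = \left(9 - 469\right) - \frac{36}{-15} = \left(9 - 469\right) - 36 \left(- \frac{1}{15}\right) = -460 - - \frac{12}{5} = -460 + \frac{12}{5} = - \frac{2288}{5}$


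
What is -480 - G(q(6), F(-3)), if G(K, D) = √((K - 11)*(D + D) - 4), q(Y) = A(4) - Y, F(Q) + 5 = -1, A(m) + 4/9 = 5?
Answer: -480 - 2*√327/3 ≈ -492.06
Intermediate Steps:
A(m) = 41/9 (A(m) = -4/9 + 5 = 41/9)
F(Q) = -6 (F(Q) = -5 - 1 = -6)
q(Y) = 41/9 - Y
G(K, D) = √(-4 + 2*D*(-11 + K)) (G(K, D) = √((-11 + K)*(2*D) - 4) = √(2*D*(-11 + K) - 4) = √(-4 + 2*D*(-11 + K)))
-480 - G(q(6), F(-3)) = -480 - √(-4 - 22*(-6) + 2*(-6)*(41/9 - 1*6)) = -480 - √(-4 + 132 + 2*(-6)*(41/9 - 6)) = -480 - √(-4 + 132 + 2*(-6)*(-13/9)) = -480 - √(-4 + 132 + 52/3) = -480 - √(436/3) = -480 - 2*√327/3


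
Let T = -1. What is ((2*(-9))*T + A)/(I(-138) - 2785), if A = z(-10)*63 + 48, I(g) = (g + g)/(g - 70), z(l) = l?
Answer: 29328/144751 ≈ 0.20261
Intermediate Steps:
I(g) = 2*g/(-70 + g) (I(g) = (2*g)/(-70 + g) = 2*g/(-70 + g))
A = -582 (A = -10*63 + 48 = -630 + 48 = -582)
((2*(-9))*T + A)/(I(-138) - 2785) = ((2*(-9))*(-1) - 582)/(2*(-138)/(-70 - 138) - 2785) = (-18*(-1) - 582)/(2*(-138)/(-208) - 2785) = (18 - 582)/(2*(-138)*(-1/208) - 2785) = -564/(69/52 - 2785) = -564/(-144751/52) = -564*(-52/144751) = 29328/144751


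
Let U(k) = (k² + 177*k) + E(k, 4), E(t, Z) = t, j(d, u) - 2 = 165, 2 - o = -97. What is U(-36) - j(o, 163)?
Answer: -5279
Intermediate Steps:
o = 99 (o = 2 - 1*(-97) = 2 + 97 = 99)
j(d, u) = 167 (j(d, u) = 2 + 165 = 167)
U(k) = k² + 178*k (U(k) = (k² + 177*k) + k = k² + 178*k)
U(-36) - j(o, 163) = -36*(178 - 36) - 1*167 = -36*142 - 167 = -5112 - 167 = -5279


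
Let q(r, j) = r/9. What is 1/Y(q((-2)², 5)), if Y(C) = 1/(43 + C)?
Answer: 391/9 ≈ 43.444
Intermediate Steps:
q(r, j) = r/9 (q(r, j) = r*(⅑) = r/9)
1/Y(q((-2)², 5)) = 1/(1/(43 + (⅑)*(-2)²)) = 1/(1/(43 + (⅑)*4)) = 1/(1/(43 + 4/9)) = 1/(1/(391/9)) = 1/(9/391) = 391/9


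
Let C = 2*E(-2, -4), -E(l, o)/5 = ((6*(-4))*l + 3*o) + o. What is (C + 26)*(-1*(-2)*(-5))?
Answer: 2940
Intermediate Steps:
E(l, o) = -20*o + 120*l (E(l, o) = -5*(((6*(-4))*l + 3*o) + o) = -5*((-24*l + 3*o) + o) = -5*(-24*l + 4*o) = -20*o + 120*l)
C = -320 (C = 2*(-20*(-4) + 120*(-2)) = 2*(80 - 240) = 2*(-160) = -320)
(C + 26)*(-1*(-2)*(-5)) = (-320 + 26)*(-1*(-2)*(-5)) = -588*(-5) = -294*(-10) = 2940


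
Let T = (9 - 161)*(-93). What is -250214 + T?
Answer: -236078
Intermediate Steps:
T = 14136 (T = -152*(-93) = 14136)
-250214 + T = -250214 + 14136 = -236078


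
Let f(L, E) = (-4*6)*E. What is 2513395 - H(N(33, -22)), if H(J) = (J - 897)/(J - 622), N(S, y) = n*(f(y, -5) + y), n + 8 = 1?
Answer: 3287519077/1308 ≈ 2.5134e+6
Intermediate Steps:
n = -7 (n = -8 + 1 = -7)
f(L, E) = -24*E
N(S, y) = -840 - 7*y (N(S, y) = -7*(-24*(-5) + y) = -7*(120 + y) = -840 - 7*y)
H(J) = (-897 + J)/(-622 + J)
2513395 - H(N(33, -22)) = 2513395 - (-897 + (-840 - 7*(-22)))/(-622 + (-840 - 7*(-22))) = 2513395 - (-897 + (-840 + 154))/(-622 + (-840 + 154)) = 2513395 - (-897 - 686)/(-622 - 686) = 2513395 - (-1583)/(-1308) = 2513395 - (-1)*(-1583)/1308 = 2513395 - 1*1583/1308 = 2513395 - 1583/1308 = 3287519077/1308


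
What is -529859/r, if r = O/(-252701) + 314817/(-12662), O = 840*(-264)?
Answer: 1695389875151258/76746645597 ≈ 22091.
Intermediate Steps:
O = -221760
r = -76746645597/3199700062 (r = -221760/(-252701) + 314817/(-12662) = -221760*(-1/252701) + 314817*(-1/12662) = 221760/252701 - 314817/12662 = -76746645597/3199700062 ≈ -23.986)
-529859/r = -529859/(-76746645597/3199700062) = -529859*(-3199700062/76746645597) = 1695389875151258/76746645597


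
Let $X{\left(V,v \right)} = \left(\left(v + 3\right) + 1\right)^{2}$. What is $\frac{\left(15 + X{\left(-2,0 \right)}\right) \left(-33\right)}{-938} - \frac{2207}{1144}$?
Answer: $- \frac{449927}{536536} \approx -0.83858$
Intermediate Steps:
$X{\left(V,v \right)} = \left(4 + v\right)^{2}$ ($X{\left(V,v \right)} = \left(\left(3 + v\right) + 1\right)^{2} = \left(4 + v\right)^{2}$)
$\frac{\left(15 + X{\left(-2,0 \right)}\right) \left(-33\right)}{-938} - \frac{2207}{1144} = \frac{\left(15 + \left(4 + 0\right)^{2}\right) \left(-33\right)}{-938} - \frac{2207}{1144} = \left(15 + 4^{2}\right) \left(-33\right) \left(- \frac{1}{938}\right) - \frac{2207}{1144} = \left(15 + 16\right) \left(-33\right) \left(- \frac{1}{938}\right) - \frac{2207}{1144} = 31 \left(-33\right) \left(- \frac{1}{938}\right) - \frac{2207}{1144} = \left(-1023\right) \left(- \frac{1}{938}\right) - \frac{2207}{1144} = \frac{1023}{938} - \frac{2207}{1144} = - \frac{449927}{536536}$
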